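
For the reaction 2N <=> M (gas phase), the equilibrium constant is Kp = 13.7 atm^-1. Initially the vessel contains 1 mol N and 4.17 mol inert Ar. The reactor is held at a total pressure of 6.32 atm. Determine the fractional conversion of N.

X = 0.848

Let X = conversion of N (basis 1 mol N); extent of reaction ξ = 0.5X.
At extent ξ: n_N = 1 − X; n_M = 0.5X; n_I = 4.17 (inert).
Total moles n_T = 5.17 − 0.5X.
Mole fractions y_i = n_i/n_T; Kp = p_M / (p_N^2) with p_i = y_i·P.
Equating to 13.7 atm^-1 and solving on 0 < X < 1: X = 0.848.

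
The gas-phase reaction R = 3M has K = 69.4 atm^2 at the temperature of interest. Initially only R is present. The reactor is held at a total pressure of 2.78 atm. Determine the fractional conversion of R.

Let X = conversion of R (basis 1 mol R); extent of reaction ξ = X.
Mole table: n_R = 1 − X; n_M = 3X.
n_T = Σnᵢ = 1 + 2X.
y_i = n_i/n_T, p_i = y_i·P. K = p_M^3 / (p_R).
This yields a degree-3 equation in X; solving on (0,1), X = 0.782.

X = 0.782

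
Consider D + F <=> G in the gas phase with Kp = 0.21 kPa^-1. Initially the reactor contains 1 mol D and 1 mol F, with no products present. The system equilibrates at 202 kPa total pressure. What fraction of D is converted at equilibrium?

Take 1 mol D as basis and let X be its fractional conversion, so ξ = X.
Moles: n_D = 1 − X; n_F = 1 − X; n_G = X.
Total moles n_T = 2 − X.
y_i = n_i/n_T, p_i = y_i·P. Kp = p_G / (p_D p_F).
This yields a degree-2 equation in X; solving on (0,1), X = 0.848.

X = 0.848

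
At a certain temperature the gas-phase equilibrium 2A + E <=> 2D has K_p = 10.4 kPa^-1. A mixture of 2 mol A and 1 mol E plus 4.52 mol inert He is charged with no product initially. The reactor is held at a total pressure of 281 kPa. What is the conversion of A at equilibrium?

X = 0.879

Basis: 2 mol A initially; let X = conversion of A. Extent ξ = X.
Mole table: n_A = 2 − 2X; n_E = 1 − X; n_D = 2X; n_I = 4.52 (inert).
n_T = Σnᵢ = 7.52 − X.
Mole fractions y_i = n_i/n_T; K_p = p_D^2 / (p_A^2 p_E) with p_i = y_i·P.
Equating to 10.4 kPa^-1 and solving on 0 < X < 1: X = 0.879.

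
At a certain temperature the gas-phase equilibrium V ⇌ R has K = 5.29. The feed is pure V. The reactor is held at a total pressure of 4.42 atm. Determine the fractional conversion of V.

X = 0.841

Take 1 mol V as basis and let X be its fractional conversion, so ξ = X.
Mole table: n_V = 1 − X; n_R = X.
Since Δν = 0, n_T = 1 throughout.
Mole fractions y_i = n_i/n_T; K = p_R / (p_V) with p_i = y_i·P.
This yields a degree-1 equation in X; solving on (0,1), X = 0.841.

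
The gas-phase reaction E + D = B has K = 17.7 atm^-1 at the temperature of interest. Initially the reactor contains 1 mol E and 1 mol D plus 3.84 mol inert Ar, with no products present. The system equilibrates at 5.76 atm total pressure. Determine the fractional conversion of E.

X = 0.801

Take 1 mol E as basis and let X be its fractional conversion, so ξ = X.
Moles: n_E = 1 − X; n_D = 1 − X; n_B = X; n_I = 3.84 (inert).
n_T = Σnᵢ = 5.84 − X.
With p_i = (n_i/n_T)P, K = p_B / (p_E p_D).
Equating to 17.7 atm^-1 and solving on 0 < X < 1: X = 0.801.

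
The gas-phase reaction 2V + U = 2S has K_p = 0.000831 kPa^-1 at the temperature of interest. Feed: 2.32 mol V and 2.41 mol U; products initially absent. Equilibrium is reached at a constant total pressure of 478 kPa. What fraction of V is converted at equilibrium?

X = 0.302

Let X = conversion of V (basis 2.32 mol V); extent of reaction ξ = 1.16X.
Species balance: n_V = 2.32 − 2.32X; n_U = 2.41 − 1.16X; n_S = 2.32X.
n_T = Σnᵢ = 4.73 − 1.16X.
Mole fractions y_i = n_i/n_T; K_p = p_S^2 / (p_V^2 p_U) with p_i = y_i·P.
Setting this equal to 0.000831 kPa^-1 and taking the physical root (0 < X < 1) gives X = 0.302.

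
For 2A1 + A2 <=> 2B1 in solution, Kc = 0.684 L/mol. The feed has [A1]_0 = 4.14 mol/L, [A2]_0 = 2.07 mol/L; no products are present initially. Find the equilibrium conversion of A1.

Let X = conversion of A1; extent ξ = 4.14X/2 mol/L.
Concentrations: [A1] = 4.14 − 4.14X; [A2] = 2.07 − 2.07X; [B1] = 4.14X.
Kc = [B1]^2 / ([A1]^2 [A2]).
This equals 0.684 at X = 0.465 (the root in 0 < X < 1).

X = 0.465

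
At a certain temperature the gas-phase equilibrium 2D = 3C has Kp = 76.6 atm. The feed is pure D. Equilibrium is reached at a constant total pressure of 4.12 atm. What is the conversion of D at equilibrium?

Take 1 mol D as basis and let X be its fractional conversion, so ξ = 0.5X.
Moles: n_D = 1 − X; n_C = 1.5X.
n_T = Σnᵢ = 1 + 0.5X.
With p_i = (n_i/n_T)P, Kp = p_C^3 / (p_D^2).
Equating to 76.6 atm and solving on 0 < X < 1: X = 0.760.

X = 0.760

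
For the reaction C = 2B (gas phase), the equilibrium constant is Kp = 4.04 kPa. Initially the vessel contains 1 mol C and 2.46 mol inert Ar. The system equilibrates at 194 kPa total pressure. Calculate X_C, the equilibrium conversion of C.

X = 0.128

Let X = conversion of C (basis 1 mol C); extent of reaction ξ = X.
Mole table: n_C = 1 − X; n_B = 2X; n_I = 2.46 (inert).
n_T = Σnᵢ = 3.46 + X.
y_i = n_i/n_T, p_i = y_i·P. Kp = p_B^2 / (p_C).
This yields a degree-2 equation in X; solving on (0,1), X = 0.128.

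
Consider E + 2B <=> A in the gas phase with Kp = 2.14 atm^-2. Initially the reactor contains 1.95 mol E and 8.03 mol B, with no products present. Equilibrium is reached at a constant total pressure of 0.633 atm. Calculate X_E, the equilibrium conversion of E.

Take 1.95 mol E as basis and let X be its fractional conversion, so ξ = 1.95X.
At extent ξ: n_E = 1.95 − 1.95X; n_B = 8.03 − 3.9X; n_A = 1.95X.
Summing: n_T = 9.98 − 3.9X.
Mole fractions y_i = n_i/n_T; Kp = p_A / (p_E p_B^2) with p_i = y_i·P.
Setting this equal to 2.14 atm^-2 and taking the physical root (0 < X < 1) gives X = 0.340.

X = 0.340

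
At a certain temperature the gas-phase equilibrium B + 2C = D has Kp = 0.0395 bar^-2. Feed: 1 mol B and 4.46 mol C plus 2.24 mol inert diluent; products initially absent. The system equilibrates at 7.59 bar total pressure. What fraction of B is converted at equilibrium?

X = 0.391

Basis: 1 mol B initially; let X = conversion of B. Extent ξ = X.
Species balance: n_B = 1 − X; n_C = 4.46 − 2X; n_D = X; n_I = 2.24 (inert).
n_T = Σnᵢ = 7.7 − 2X.
y_i = n_i/n_T, p_i = y_i·P. Kp = p_D / (p_B p_C^2).
This yields a degree-3 equation in X; solving on (0,1), X = 0.391.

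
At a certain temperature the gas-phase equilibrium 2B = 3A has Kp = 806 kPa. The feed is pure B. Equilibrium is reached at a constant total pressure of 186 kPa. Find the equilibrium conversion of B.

X = 0.622

Take 1 mol B as basis and let X be its fractional conversion, so ξ = 0.5X.
Species balance: n_B = 1 − X; n_A = 1.5X.
n_T = Σnᵢ = 1 + 0.5X.
Mole fractions y_i = n_i/n_T; Kp = p_A^3 / (p_B^2) with p_i = y_i·P.
Substituting and setting equal to 806 kPa gives a polynomial in X; the root in (0,1) is X = 0.622.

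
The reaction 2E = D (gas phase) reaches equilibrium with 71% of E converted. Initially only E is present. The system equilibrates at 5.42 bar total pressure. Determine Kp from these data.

Kp = 0.502 bar^-1

Take 1 mol E as basis and let X be its fractional conversion, so ξ = 0.5X.
At extent ξ: n_E = 1 − X; n_D = 0.5X.
n_T = Σnᵢ = 1 − 0.5X.
At X = 0.71: n_E = 0.29, n_D = 0.355, n_T = 0.645.
p_i = (n_i/n_T)·P. Kp = p_D / (p_E^2) = 0.502 bar^-1.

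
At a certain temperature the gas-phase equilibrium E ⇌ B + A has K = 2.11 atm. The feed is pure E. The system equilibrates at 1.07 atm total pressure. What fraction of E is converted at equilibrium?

X = 0.815

Basis: 1 mol E initially; let X = conversion of E. Extent ξ = X.
At extent ξ: n_E = 1 − X; n_B = X; n_A = X.
Total moles n_T = 1 + X.
With p_i = (n_i/n_T)P, K = p_B p_A / (p_E).
Setting this equal to 2.11 atm and taking the physical root (0 < X < 1) gives X = 0.815.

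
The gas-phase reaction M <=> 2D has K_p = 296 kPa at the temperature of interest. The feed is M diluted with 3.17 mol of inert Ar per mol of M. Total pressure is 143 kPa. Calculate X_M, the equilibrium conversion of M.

Basis: 1 mol M initially; let X = conversion of M. Extent ξ = X.
At extent ξ: n_M = 1 − X; n_D = 2X; n_I = 3.17 (inert).
Total moles n_T = 4.17 + X.
Mole fractions y_i = n_i/n_T; K_p = p_D^2 / (p_M) with p_i = y_i·P.
This yields a degree-2 equation in X; solving on (0,1), X = 0.769.

X = 0.769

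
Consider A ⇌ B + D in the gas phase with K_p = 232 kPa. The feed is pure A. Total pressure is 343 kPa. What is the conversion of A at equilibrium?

X = 0.635

Take 1 mol A as basis and let X be its fractional conversion, so ξ = X.
At extent ξ: n_A = 1 − X; n_B = X; n_D = X.
Total moles n_T = 1 + X.
With p_i = (n_i/n_T)P, K_p = p_B p_D / (p_A).
Equating to 232 kPa and solving on 0 < X < 1: X = 0.635.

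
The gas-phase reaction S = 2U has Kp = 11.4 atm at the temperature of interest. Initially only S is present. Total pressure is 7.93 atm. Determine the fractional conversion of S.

X = 0.514

Take 1 mol S as basis and let X be its fractional conversion, so ξ = X.
Mole table: n_S = 1 − X; n_U = 2X.
n_T = Σnᵢ = 1 + X.
Mole fractions y_i = n_i/n_T; Kp = p_U^2 / (p_S) with p_i = y_i·P.
Substituting and setting equal to 11.4 atm gives a polynomial in X; the root in (0,1) is X = 0.514.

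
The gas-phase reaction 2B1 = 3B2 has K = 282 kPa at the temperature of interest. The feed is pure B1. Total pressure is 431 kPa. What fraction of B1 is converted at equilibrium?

Basis: 1 mol B1 initially; let X = conversion of B1. Extent ξ = 0.5X.
Species balance: n_B1 = 1 − X; n_B2 = 1.5X.
Total moles n_T = 1 + 0.5X.
Mole fractions y_i = n_i/n_T; K = p_B2^3 / (p_B1^2) with p_i = y_i·P.
Setting this equal to 282 kPa and taking the physical root (0 < X < 1) gives X = 0.426.

X = 0.426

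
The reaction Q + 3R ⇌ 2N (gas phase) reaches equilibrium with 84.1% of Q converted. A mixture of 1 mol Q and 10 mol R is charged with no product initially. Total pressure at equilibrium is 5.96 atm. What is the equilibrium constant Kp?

Take 1 mol Q as basis and let X be its fractional conversion, so ξ = X.
Species balance: n_Q = 1 − X; n_R = 10 − 3X; n_N = 2X.
Summing: n_T = 11 − 2X.
At X = 0.841: n_Q = 0.159, n_R = 7.48, n_N = 1.68, n_T = 9.32.
p_i = (n_i/n_T)·P. Kp = p_N^2 / (p_Q p_R^3) = 0.104 atm^-2.

Kp = 0.104 atm^-2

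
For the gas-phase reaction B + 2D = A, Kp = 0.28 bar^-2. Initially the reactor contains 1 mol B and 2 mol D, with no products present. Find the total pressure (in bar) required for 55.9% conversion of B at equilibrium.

P = 4.54 bar

Let X = conversion of B (basis 1 mol B); extent of reaction ξ = X.
Mole table: n_B = 1 − X; n_D = 2 − 2X; n_A = X.
n_T = Σnᵢ = 3 − 2X.
Kp = p_A / (p_B p_D^2) with p_i = (n_i/n_T)·P.
At X = 0.559: the mole-fraction product g(X) = Π y_i^ν_i = 5.771. Since Kp = g(X)·P^{-2}, P = (g/Kp)^(1/2) = (5.771/0.28)^(1/2) = 4.54 bar.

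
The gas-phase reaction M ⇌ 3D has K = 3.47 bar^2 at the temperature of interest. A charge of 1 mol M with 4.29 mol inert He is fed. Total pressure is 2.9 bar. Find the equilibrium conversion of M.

X = 0.626

Let X = conversion of M (basis 1 mol M); extent of reaction ξ = X.
At extent ξ: n_M = 1 − X; n_D = 3X; n_I = 4.29 (inert).
Summing: n_T = 5.29 + 2X.
With p_i = (n_i/n_T)P, K = p_D^3 / (p_M).
Equating to 3.47 bar^2 and solving on 0 < X < 1: X = 0.626.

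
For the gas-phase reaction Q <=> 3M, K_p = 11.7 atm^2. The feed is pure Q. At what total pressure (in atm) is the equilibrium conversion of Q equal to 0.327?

P = 4.78 atm

Basis: 1 mol Q initially; let X = conversion of Q. Extent ξ = X.
At extent ξ: n_Q = 1 − X; n_M = 3X.
n_T = Σnᵢ = 1 + 2X.
K_p = p_M^3 / (p_Q) with p_i = (n_i/n_T)·P.
At X = 0.327: the mole-fraction product g(X) = Π y_i^ν_i = 0.5128. Since K_p = g(X)·P^{2}, P = (K_p/g)^(1/2) = (11.7/0.5128)^(1/2) = 4.78 atm.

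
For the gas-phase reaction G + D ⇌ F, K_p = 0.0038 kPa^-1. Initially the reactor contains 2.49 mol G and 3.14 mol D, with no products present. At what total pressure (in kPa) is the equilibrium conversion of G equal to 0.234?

P = 159 kPa

Let X = conversion of G (basis 2.49 mol G); extent of reaction ξ = 2.49X.
Moles: n_G = 2.49 − 2.49X; n_D = 3.14 − 2.49X; n_F = 2.49X.
n_T = Σnᵢ = 5.63 − 2.49X.
K_p = p_F / (p_G p_D) with p_i = (n_i/n_T)·P.
At X = 0.234: the mole-fraction product g(X) = Π y_i^ν_i = 0.6029. Since K_p = g(X)·P^{-1}, P = (g/K_p)^(1/1) = (0.6029/0.0038)^(1/1) = 159 kPa.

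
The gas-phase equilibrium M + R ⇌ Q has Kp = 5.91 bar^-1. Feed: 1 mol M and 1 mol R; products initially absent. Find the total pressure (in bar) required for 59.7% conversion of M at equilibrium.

P = 0.873 bar

Basis: 1 mol M initially; let X = conversion of M. Extent ξ = X.
Species balance: n_M = 1 − X; n_R = 1 − X; n_Q = X.
Summing: n_T = 2 − X.
Kp = p_Q / (p_M p_R) with p_i = (n_i/n_T)·P.
At X = 0.597: the mole-fraction product g(X) = Π y_i^ν_i = 5.157. Since Kp = g(X)·P^{-1}, P = (g/Kp)^(1/1) = (5.157/5.91)^(1/1) = 0.873 bar.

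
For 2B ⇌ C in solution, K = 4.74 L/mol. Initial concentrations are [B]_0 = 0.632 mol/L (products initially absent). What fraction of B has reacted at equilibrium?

X = 0.666

Let X = conversion of B; extent ξ = 0.632X/2 mol/L.
Concentrations: [B] = 0.632 − 0.632X; [C] = 0.316X.
K = [C] / ([B]^2).
Equating to 4.74 L/mol: the physical root is X = 0.666.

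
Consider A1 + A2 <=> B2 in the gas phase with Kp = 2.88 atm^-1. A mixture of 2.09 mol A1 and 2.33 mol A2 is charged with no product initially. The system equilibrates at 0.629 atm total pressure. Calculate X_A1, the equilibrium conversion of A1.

Let X = conversion of A1 (basis 2.09 mol A1); extent of reaction ξ = 2.09X.
Species balance: n_A1 = 2.09 − 2.09X; n_A2 = 2.33 − 2.09X; n_B2 = 2.09X.
Summing: n_T = 4.42 − 2.09X.
y_i = n_i/n_T, p_i = y_i·P. Kp = p_B2 / (p_A1 p_A2).
Substituting and setting equal to 2.88 atm^-1 gives a polynomial in X; the root in (0,1) is X = 0.425.

X = 0.425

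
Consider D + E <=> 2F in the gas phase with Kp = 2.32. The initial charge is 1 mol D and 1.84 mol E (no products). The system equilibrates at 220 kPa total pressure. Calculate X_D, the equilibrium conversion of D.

Let X = conversion of D (basis 1 mol D); extent of reaction ξ = X.
At extent ξ: n_D = 1 − X; n_E = 1.84 − X; n_F = 2X.
Total moles n_T = 2.84 (Δν = 0, constant).
y_i = n_i/n_T, p_i = y_i·P. Kp = p_F^2 / (p_D p_E).
Setting this equal to 2.32 and taking the physical root (0 < X < 1) gives X = 0.566.

X = 0.566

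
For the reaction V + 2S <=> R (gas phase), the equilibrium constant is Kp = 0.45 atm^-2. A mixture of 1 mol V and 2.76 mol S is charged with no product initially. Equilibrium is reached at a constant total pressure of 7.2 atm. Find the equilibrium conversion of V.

X = 0.859

Basis: 1 mol V initially; let X = conversion of V. Extent ξ = X.
At extent ξ: n_V = 1 − X; n_S = 2.76 − 2X; n_R = X.
Summing: n_T = 3.76 − 2X.
y_i = n_i/n_T, p_i = y_i·P. Kp = p_R / (p_V p_S^2).
This yields a degree-3 equation in X; solving on (0,1), X = 0.859.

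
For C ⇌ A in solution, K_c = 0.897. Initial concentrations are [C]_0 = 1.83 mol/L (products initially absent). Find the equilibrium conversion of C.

Let X = conversion of C; extent ξ = 1.83·X mol/L.
Concentrations: [C] = 1.83 − 1.83X; [A] = 1.83X.
K_c = [A] / ([C]).
Solving K_c = 0.897 for X ∈ (0,1): X = 0.473.

X = 0.473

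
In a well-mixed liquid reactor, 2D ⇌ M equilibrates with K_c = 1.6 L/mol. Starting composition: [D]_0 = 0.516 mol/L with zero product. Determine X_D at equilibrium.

X = 0.468

Let X = conversion of D; extent ξ = 0.516X/2 mol/L.
Concentrations: [D] = 0.516 − 0.516X; [M] = 0.258X.
K_c = [M] / ([D]^2).
Solving K_c = 1.6 for X ∈ (0,1): X = 0.468.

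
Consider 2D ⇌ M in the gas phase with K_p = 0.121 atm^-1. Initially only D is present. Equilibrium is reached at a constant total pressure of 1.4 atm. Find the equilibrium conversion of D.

Take 1 mol D as basis and let X be its fractional conversion, so ξ = 0.5X.
At extent ξ: n_D = 1 − X; n_M = 0.5X.
n_T = Σnᵢ = 1 − 0.5X.
With p_i = (n_i/n_T)P, K_p = p_M / (p_D^2).
This yields a degree-2 equation in X; solving on (0,1), X = 0.228.

X = 0.228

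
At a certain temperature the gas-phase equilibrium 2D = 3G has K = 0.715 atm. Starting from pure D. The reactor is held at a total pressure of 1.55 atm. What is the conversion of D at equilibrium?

X = 0.392

Take 1 mol D as basis and let X be its fractional conversion, so ξ = 0.5X.
Mole table: n_D = 1 − X; n_G = 1.5X.
Total moles n_T = 1 + 0.5X.
With p_i = (n_i/n_T)P, K = p_G^3 / (p_D^2).
Substituting and setting equal to 0.715 atm gives a polynomial in X; the root in (0,1) is X = 0.392.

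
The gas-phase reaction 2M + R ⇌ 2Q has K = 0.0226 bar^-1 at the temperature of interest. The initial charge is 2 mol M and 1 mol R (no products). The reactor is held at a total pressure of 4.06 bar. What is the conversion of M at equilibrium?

X = 0.142

Let X = conversion of M (basis 2 mol M); extent of reaction ξ = X.
Species balance: n_M = 2 − 2X; n_R = 1 − X; n_Q = 2X.
Summing: n_T = 3 − X.
y_i = n_i/n_T, p_i = y_i·P. K = p_Q^2 / (p_M^2 p_R).
Equating to 0.0226 bar^-1 and solving on 0 < X < 1: X = 0.142.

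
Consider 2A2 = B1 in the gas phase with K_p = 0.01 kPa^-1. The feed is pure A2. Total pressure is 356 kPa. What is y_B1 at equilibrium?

y_B1 = 0.592

Basis: 1 mol A2 initially; let X = conversion of A2. Extent ξ = 0.5X.
Species balance: n_A2 = 1 − X; n_B1 = 0.5X.
Summing: n_T = 1 − 0.5X.
Mole fractions y_i = n_i/n_T; K_p = p_B1 / (p_A2^2) with p_i = y_i·P.
This yields a degree-2 equation in X; solving on (0,1), X = 0.744.
Then n_B1 = 0.372, n_T = 0.628, so y_B1 = 0.592.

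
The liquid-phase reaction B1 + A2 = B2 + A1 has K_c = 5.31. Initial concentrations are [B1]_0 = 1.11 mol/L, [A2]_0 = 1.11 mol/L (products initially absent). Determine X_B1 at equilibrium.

Let X = conversion of B1; extent ξ = 1.11·X mol/L.
Concentrations: [B1] = 1.11 − 1.11X; [A2] = 1.11 − 1.11X; [B2] = 1.11X; [A1] = 1.11X.
K_c = [B2] [A1] / ([B1] [A2]).
Setting equal to 5.31 and solving for X on (0,1) gives X = 0.697.

X = 0.697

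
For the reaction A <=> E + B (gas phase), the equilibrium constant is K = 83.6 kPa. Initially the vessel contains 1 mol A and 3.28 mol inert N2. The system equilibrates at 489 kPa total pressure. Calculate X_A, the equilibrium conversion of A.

Let X = conversion of A (basis 1 mol A); extent of reaction ξ = X.
At extent ξ: n_A = 1 − X; n_E = X; n_B = X; n_I = 3.28 (inert).
Total moles n_T = 4.28 + X.
With p_i = (n_i/n_T)P, K = p_E p_B / (p_A).
Substituting and setting equal to 83.6 kPa gives a polynomial in X; the root in (0,1) is X = 0.587.

X = 0.587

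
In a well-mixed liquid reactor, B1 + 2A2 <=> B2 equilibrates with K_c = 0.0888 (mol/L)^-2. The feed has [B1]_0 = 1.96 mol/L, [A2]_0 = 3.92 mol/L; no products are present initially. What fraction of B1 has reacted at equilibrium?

X = 0.359

Let X = conversion of B1; extent ξ = 1.96·X mol/L.
Concentrations: [B1] = 1.96 − 1.96X; [A2] = 3.92 − 3.92X; [B2] = 1.96X.
K_c = [B2] / ([B1] [A2]^2).
Setting equal to 0.0888 and solving for X on (0,1) gives X = 0.359.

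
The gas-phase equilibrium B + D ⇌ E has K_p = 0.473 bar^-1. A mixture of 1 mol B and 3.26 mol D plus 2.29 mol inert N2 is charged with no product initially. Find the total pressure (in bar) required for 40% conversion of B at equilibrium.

P = 3.03 bar

Take 1 mol B as basis and let X be its fractional conversion, so ξ = X.
Mole table: n_B = 1 − X; n_D = 3.26 − X; n_E = X; n_I = 2.29 (inert).
Summing: n_T = 6.55 − X.
K_p = p_E / (p_B p_D) with p_i = (n_i/n_T)·P.
At X = 0.4: the mole-fraction product g(X) = Π y_i^ν_i = 1.434. Since K_p = g(X)·P^{-1}, P = (g/K_p)^(1/1) = (1.434/0.473)^(1/1) = 3.03 bar.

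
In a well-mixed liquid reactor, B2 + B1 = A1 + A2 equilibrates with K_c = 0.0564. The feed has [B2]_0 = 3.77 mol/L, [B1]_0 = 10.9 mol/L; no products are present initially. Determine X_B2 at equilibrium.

X = 0.315

Let X = conversion of B2; extent ξ = 3.77·X mol/L.
Concentrations: [B2] = 3.77 − 3.77X; [B1] = 10.9 − 3.77X; [A1] = 3.77X; [A2] = 3.77X.
K_c = [A1] [A2] / ([B2] [B1]).
This equals 0.0564 at X = 0.315 (the root in 0 < X < 1).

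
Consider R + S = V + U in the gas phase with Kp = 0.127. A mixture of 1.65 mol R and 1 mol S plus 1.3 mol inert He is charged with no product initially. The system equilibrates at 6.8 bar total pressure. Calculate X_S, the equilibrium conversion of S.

X = 0.334

Basis: 1 mol S initially; let X = conversion of S. Extent ξ = X.
Moles: n_R = 1.65 − X; n_S = 1 − X; n_V = X; n_U = X; n_I = 1.3 (inert).
Since Δν = 0, n_T = 3.95 throughout.
Mole fractions y_i = n_i/n_T; Kp = p_V p_U / (p_R p_S) with p_i = y_i·P.
Substituting and setting equal to 0.127 gives a polynomial in X; the root in (0,1) is X = 0.334.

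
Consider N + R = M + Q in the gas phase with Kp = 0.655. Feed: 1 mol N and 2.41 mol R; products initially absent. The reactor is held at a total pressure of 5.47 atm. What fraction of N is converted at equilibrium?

Let X = conversion of N (basis 1 mol N); extent of reaction ξ = X.
Mole table: n_N = 1 − X; n_R = 2.41 − X; n_M = X; n_Q = X.
Since Δν = 0, n_T = 3.41 throughout.
Mole fractions y_i = n_i/n_T; Kp = p_M p_Q / (p_N p_R) with p_i = y_i·P.
Equating to 0.655 and solving on 0 < X < 1: X = 0.643.

X = 0.643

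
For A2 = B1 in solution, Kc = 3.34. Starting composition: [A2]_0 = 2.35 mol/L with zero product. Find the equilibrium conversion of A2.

X = 0.770

Let X = conversion of A2; extent ξ = 2.35·X mol/L.
Concentrations: [A2] = 2.35 − 2.35X; [B1] = 2.35X.
Kc = [B1] / ([A2]).
Solving Kc = 3.34 for X ∈ (0,1): X = 0.770.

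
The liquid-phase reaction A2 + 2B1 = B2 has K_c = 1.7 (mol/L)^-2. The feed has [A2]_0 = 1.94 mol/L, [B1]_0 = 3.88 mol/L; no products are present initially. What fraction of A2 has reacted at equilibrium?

X = 0.699

Let X = conversion of A2; extent ξ = 1.94·X mol/L.
Concentrations: [A2] = 1.94 − 1.94X; [B1] = 3.88 − 3.88X; [B2] = 1.94X.
K_c = [B2] / ([A2] [B1]^2).
Equating to 1.7 (mol/L)^-2: the physical root is X = 0.699.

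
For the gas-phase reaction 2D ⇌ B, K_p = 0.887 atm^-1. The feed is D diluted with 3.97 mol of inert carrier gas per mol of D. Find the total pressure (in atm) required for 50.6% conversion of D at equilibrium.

Basis: 1 mol D initially; let X = conversion of D. Extent ξ = 0.5X.
Species balance: n_D = 1 − X; n_B = 0.5X; n_I = 3.97 (inert).
Summing: n_T = 4.97 − 0.5X.
K_p = p_B / (p_D^2) with p_i = (n_i/n_T)·P.
At X = 0.506: the mole-fraction product g(X) = Π y_i^ν_i = 4.89. Since K_p = g(X)·P^{-1}, P = (g/K_p)^(1/1) = (4.89/0.887)^(1/1) = 5.51 atm.

P = 5.51 atm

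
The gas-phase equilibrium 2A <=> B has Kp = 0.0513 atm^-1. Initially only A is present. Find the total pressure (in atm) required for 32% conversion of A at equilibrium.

P = 5.67 atm

Basis: 1 mol A initially; let X = conversion of A. Extent ξ = 0.5X.
Mole table: n_A = 1 − X; n_B = 0.5X.
n_T = Σnᵢ = 1 − 0.5X.
Kp = p_B / (p_A^2) with p_i = (n_i/n_T)·P.
At X = 0.32: the mole-fraction product g(X) = Π y_i^ν_i = 0.2907. Since Kp = g(X)·P^{-1}, P = (g/Kp)^(1/1) = (0.2907/0.0513)^(1/1) = 5.67 atm.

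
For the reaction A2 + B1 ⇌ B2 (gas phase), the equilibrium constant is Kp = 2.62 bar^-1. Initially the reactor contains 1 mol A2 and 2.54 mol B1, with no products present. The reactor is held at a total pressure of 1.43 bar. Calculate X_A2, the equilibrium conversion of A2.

X = 0.708

Let X = conversion of A2 (basis 1 mol A2); extent of reaction ξ = X.
At extent ξ: n_A2 = 1 − X; n_B1 = 2.54 − X; n_B2 = X.
Summing: n_T = 3.54 − X.
Mole fractions y_i = n_i/n_T; Kp = p_B2 / (p_A2 p_B1) with p_i = y_i·P.
Substituting and setting equal to 2.62 bar^-1 gives a polynomial in X; the root in (0,1) is X = 0.708.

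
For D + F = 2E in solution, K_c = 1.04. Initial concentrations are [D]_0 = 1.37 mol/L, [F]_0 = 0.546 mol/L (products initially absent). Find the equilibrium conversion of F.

Let X = conversion of F; extent ξ = 0.546·X mol/L.
Concentrations: [D] = 1.37 − 0.546X; [F] = 0.546 − 0.546X; [E] = 1.09X.
K_c = [E]^2 / ([D] [F]).
Equating to 1.04: the physical root is X = 0.507.

X = 0.507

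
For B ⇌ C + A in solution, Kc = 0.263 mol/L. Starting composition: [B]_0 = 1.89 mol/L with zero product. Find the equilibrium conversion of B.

Let X = conversion of B; extent ξ = 1.89·X mol/L.
Concentrations: [B] = 1.89 − 1.89X; [C] = 1.89X; [A] = 1.89X.
Kc = [C] [A] / ([B]).
This equals 0.263 at X = 0.310 (the root in 0 < X < 1).

X = 0.310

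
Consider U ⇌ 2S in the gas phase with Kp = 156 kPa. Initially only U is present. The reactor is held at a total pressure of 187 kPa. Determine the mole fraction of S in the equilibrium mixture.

Basis: 1 mol U initially; let X = conversion of U. Extent ξ = X.
At extent ξ: n_U = 1 − X; n_S = 2X.
n_T = Σnᵢ = 1 + X.
With p_i = (n_i/n_T)P, Kp = p_S^2 / (p_U).
Substituting and setting equal to 156 kPa gives a polynomial in X; the root in (0,1) is X = 0.415.
Then n_S = 0.831, n_T = 1.42, so y_S = 0.587.

y_S = 0.587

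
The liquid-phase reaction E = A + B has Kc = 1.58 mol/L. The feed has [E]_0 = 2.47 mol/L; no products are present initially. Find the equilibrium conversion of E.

X = 0.542

Let X = conversion of E; extent ξ = 2.47·X mol/L.
Concentrations: [E] = 2.47 − 2.47X; [A] = 2.47X; [B] = 2.47X.
Kc = [A] [B] / ([E]).
Setting equal to 1.58 and solving for X on (0,1) gives X = 0.542.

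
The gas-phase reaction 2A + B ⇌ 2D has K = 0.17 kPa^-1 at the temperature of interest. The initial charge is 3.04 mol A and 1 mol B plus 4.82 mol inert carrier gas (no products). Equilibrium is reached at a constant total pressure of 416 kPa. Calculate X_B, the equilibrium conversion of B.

X = 0.833

Basis: 1 mol B initially; let X = conversion of B. Extent ξ = X.
Species balance: n_A = 3.04 − 2X; n_B = 1 − X; n_D = 2X; n_I = 4.82 (inert).
Summing: n_T = 8.86 − X.
y_i = n_i/n_T, p_i = y_i·P. K = p_D^2 / (p_A^2 p_B).
Substituting and setting equal to 0.17 kPa^-1 gives a polynomial in X; the root in (0,1) is X = 0.833.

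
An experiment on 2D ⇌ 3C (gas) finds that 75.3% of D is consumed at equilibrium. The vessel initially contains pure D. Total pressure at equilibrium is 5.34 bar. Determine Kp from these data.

Kp = 91.6 bar

Basis: 1 mol D initially; let X = conversion of D. Extent ξ = 0.5X.
Species balance: n_D = 1 − X; n_C = 1.5X.
Summing: n_T = 1 + 0.5X.
At X = 0.753: n_D = 0.247, n_C = 1.13, n_T = 1.38.
p_i = (n_i/n_T)·P. Kp = p_C^3 / (p_D^2) = 91.6 bar.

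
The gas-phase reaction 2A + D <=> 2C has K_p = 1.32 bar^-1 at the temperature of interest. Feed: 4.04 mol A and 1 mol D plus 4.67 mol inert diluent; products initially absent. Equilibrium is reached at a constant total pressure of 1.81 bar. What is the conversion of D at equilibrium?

X = 0.525

Let X = conversion of D (basis 1 mol D); extent of reaction ξ = X.
Species balance: n_A = 4.04 − 2X; n_D = 1 − X; n_C = 2X; n_I = 4.67 (inert).
Total moles n_T = 9.71 − X.
With p_i = (n_i/n_T)P, K_p = p_C^2 / (p_A^2 p_D).
Substituting and setting equal to 1.32 bar^-1 gives a polynomial in X; the root in (0,1) is X = 0.525.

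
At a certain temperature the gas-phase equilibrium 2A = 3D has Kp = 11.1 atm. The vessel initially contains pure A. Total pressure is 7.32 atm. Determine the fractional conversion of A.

Take 1 mol A as basis and let X be its fractional conversion, so ξ = 0.5X.
Species balance: n_A = 1 − X; n_D = 1.5X.
Total moles n_T = 1 + 0.5X.
y_i = n_i/n_T, p_i = y_i·P. Kp = p_D^3 / (p_A^2).
Setting this equal to 11.1 atm and taking the physical root (0 < X < 1) gives X = 0.512.

X = 0.512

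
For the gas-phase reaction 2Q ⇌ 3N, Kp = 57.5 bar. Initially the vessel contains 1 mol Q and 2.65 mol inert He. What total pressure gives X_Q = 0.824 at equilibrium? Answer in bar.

Take 1 mol Q as basis and let X be its fractional conversion, so ξ = 0.5X.
At extent ξ: n_Q = 1 − X; n_N = 1.5X; n_I = 2.65 (inert).
Total moles n_T = 3.65 + 0.5X.
Kp = p_N^3 / (p_Q^2) with p_i = (n_i/n_T)·P.
At X = 0.824: the mole-fraction product g(X) = Π y_i^ν_i = 15.01. Since Kp = g(X)·P^{1}, P = (Kp/g)^(1/1) = (57.5/15.01)^(1/1) = 3.83 bar.

P = 3.83 bar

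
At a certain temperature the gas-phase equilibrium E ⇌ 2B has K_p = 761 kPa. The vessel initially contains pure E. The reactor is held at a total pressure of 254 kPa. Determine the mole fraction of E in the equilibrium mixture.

y_E = 0.209

Let X = conversion of E (basis 1 mol E); extent of reaction ξ = X.
Mole table: n_E = 1 − X; n_B = 2X.
Total moles n_T = 1 + X.
With p_i = (n_i/n_T)P, K_p = p_B^2 / (p_E).
Equating to 761 kPa and solving on 0 < X < 1: X = 0.654.
Then n_E = 0.346, n_T = 1.65, so y_E = 0.209.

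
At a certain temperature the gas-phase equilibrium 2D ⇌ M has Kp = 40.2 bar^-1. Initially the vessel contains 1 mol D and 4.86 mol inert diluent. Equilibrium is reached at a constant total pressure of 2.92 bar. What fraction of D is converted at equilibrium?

Basis: 1 mol D initially; let X = conversion of D. Extent ξ = 0.5X.
At extent ξ: n_D = 1 − X; n_M = 0.5X; n_I = 4.86 (inert).
Summing: n_T = 5.86 − 0.5X.
y_i = n_i/n_T, p_i = y_i·P. Kp = p_M / (p_D^2).
This yields a degree-2 equation in X; solving on (0,1), X = 0.859.

X = 0.859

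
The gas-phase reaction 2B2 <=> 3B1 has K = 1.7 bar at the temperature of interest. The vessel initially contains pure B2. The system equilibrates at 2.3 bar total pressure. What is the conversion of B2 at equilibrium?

Basis: 1 mol B2 initially; let X = conversion of B2. Extent ξ = 0.5X.
At extent ξ: n_B2 = 1 − X; n_B1 = 1.5X.
Total moles n_T = 1 + 0.5X.
With p_i = (n_i/n_T)P, K = p_B1^3 / (p_B2^2).
This yields a degree-3 equation in X; solving on (0,1), X = 0.438.

X = 0.438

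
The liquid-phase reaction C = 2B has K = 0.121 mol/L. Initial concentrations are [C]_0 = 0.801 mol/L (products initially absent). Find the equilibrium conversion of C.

Let X = conversion of C; extent ξ = 0.801·X mol/L.
Concentrations: [C] = 0.801 − 0.801X; [B] = 1.6X.
K = [B]^2 / ([C]).
Solving K = 0.121 for X ∈ (0,1): X = 0.176.

X = 0.176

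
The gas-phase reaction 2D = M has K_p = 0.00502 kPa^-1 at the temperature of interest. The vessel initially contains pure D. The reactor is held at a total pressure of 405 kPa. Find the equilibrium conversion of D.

Take 1 mol D as basis and let X be its fractional conversion, so ξ = 0.5X.
Moles: n_D = 1 − X; n_M = 0.5X.
n_T = Σnᵢ = 1 − 0.5X.
With p_i = (n_i/n_T)P, K_p = p_M / (p_D^2).
Setting this equal to 0.00502 kPa^-1 and taking the physical root (0 < X < 1) gives X = 0.669.

X = 0.669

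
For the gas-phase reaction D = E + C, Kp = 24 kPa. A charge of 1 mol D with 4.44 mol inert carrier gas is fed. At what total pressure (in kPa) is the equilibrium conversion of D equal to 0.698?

P = 91.3 kPa

Let X = conversion of D (basis 1 mol D); extent of reaction ξ = X.
Mole table: n_D = 1 − X; n_E = X; n_C = X; n_I = 4.44 (inert).
Total moles n_T = 5.44 + X.
Kp = p_E p_C / (p_D) with p_i = (n_i/n_T)·P.
At X = 0.698: the mole-fraction product g(X) = Π y_i^ν_i = 0.2628. Since Kp = g(X)·P^{1}, P = (Kp/g)^(1/1) = (24/0.2628)^(1/1) = 91.3 kPa.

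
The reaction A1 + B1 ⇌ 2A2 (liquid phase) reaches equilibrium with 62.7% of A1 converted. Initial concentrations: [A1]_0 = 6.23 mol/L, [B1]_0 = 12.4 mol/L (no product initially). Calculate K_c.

Let X = conversion of A1.
Concentrations: [A1] = 6.23 − 6.23X; [B1] = 12.4 − 6.23X; [A2] = 12.5X.
At X = 0.627: [A1] = 2.32, [B1] = 8.49, [A2] = 7.81.
K_c = [A2]^2 / ([A1] [B1]) = 3.09.

K_c = 3.09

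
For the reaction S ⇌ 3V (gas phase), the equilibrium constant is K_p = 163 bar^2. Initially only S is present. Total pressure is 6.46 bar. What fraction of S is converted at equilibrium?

Take 1 mol S as basis and let X be its fractional conversion, so ξ = X.
Species balance: n_S = 1 − X; n_V = 3X.
Total moles n_T = 1 + 2X.
Mole fractions y_i = n_i/n_T; K_p = p_V^3 / (p_S) with p_i = y_i·P.
This yields a degree-3 equation in X; solving on (0,1), X = 0.646.

X = 0.646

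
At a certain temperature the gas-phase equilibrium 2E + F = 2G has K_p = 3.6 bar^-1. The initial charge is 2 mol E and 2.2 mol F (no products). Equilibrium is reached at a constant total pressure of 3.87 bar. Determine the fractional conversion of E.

X = 0.709

Let X = conversion of E (basis 2 mol E); extent of reaction ξ = X.
Species balance: n_E = 2 − 2X; n_F = 2.2 − X; n_G = 2X.
n_T = Σnᵢ = 4.2 − X.
Mole fractions y_i = n_i/n_T; K_p = p_G^2 / (p_E^2 p_F) with p_i = y_i·P.
Equating to 3.6 bar^-1 and solving on 0 < X < 1: X = 0.709.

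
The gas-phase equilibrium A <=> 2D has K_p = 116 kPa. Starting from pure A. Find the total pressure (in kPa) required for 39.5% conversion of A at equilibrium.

Take 1 mol A as basis and let X be its fractional conversion, so ξ = X.
At extent ξ: n_A = 1 − X; n_D = 2X.
Summing: n_T = 1 + X.
K_p = p_D^2 / (p_A) with p_i = (n_i/n_T)·P.
At X = 0.395: the mole-fraction product g(X) = Π y_i^ν_i = 0.7395. Since K_p = g(X)·P^{1}, P = (K_p/g)^(1/1) = (116/0.7395)^(1/1) = 157 kPa.

P = 157 kPa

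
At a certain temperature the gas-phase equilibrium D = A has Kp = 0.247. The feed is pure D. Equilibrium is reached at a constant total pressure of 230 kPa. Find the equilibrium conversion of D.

X = 0.198

Basis: 1 mol D initially; let X = conversion of D. Extent ξ = X.
Moles: n_D = 1 − X; n_A = X.
n_T stays at 1 (no change in mole number).
With p_i = (n_i/n_T)P, Kp = p_A / (p_D).
This yields a degree-1 equation in X; solving on (0,1), X = 0.198.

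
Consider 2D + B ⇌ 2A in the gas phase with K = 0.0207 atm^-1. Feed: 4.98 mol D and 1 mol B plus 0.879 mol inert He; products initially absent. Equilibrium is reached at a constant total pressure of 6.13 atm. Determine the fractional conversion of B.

Let X = conversion of B (basis 1 mol B); extent of reaction ξ = X.
At extent ξ: n_D = 4.98 − 2X; n_B = 1 − X; n_A = 2X; n_I = 0.879 (inert).
n_T = Σnᵢ = 6.86 − X.
Mole fractions y_i = n_i/n_T; K = p_A^2 / (p_D^2 p_B) with p_i = y_i·P.
Equating to 0.0207 atm^-1 and solving on 0 < X < 1: X = 0.265.

X = 0.265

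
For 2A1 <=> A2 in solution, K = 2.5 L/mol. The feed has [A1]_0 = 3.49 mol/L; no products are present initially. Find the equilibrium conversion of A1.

Let X = conversion of A1; extent ξ = 3.49X/2 mol/L.
Concentrations: [A1] = 3.49 − 3.49X; [A2] = 1.75X.
K = [A2] / ([A1]^2).
Setting equal to 2.5 and solving for X on (0,1) gives X = 0.788.

X = 0.788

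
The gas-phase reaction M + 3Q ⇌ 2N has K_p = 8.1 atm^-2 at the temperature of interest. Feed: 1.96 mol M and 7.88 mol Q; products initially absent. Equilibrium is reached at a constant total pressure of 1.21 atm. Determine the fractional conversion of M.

X = 0.698

Take 1.96 mol M as basis and let X be its fractional conversion, so ξ = 1.96X.
Moles: n_M = 1.96 − 1.96X; n_Q = 7.88 − 5.88X; n_N = 3.92X.
Total moles n_T = 9.84 − 3.92X.
With p_i = (n_i/n_T)P, K_p = p_N^2 / (p_M p_Q^3).
Equating to 8.1 atm^-2 and solving on 0 < X < 1: X = 0.698.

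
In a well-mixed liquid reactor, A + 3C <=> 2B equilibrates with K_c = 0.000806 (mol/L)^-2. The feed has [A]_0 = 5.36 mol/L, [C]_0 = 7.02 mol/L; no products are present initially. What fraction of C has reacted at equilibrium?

Let X = conversion of C; extent ξ = 7.02X/3 mol/L.
Concentrations: [A] = 5.36 − 2.34X; [C] = 7.02 − 7.02X; [B] = 4.68X.
K_c = [B]^2 / ([A] [C]^3).
Solving K_c = 0.000806 for X ∈ (0,1): X = 0.184.

X = 0.184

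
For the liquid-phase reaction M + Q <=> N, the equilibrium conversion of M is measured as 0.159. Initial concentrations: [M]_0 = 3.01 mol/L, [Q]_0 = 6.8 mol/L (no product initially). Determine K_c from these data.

Let X = conversion of M.
Concentrations: [M] = 3.01 − 3.01X; [Q] = 6.8 − 3.01X; [N] = 3.01X.
At X = 0.159: [M] = 2.53, [Q] = 6.32, [N] = 0.479.
K_c = [N] / ([M] [Q]) = 0.0299 L/mol.

K_c = 0.0299 L/mol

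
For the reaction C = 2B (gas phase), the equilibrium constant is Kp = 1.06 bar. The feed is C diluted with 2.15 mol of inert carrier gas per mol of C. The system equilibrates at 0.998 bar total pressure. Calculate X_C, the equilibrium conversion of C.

Take 1 mol C as basis and let X be its fractional conversion, so ξ = X.
Species balance: n_C = 1 − X; n_B = 2X; n_I = 2.15 (inert).
n_T = Σnᵢ = 3.15 + X.
y_i = n_i/n_T, p_i = y_i·P. Kp = p_B^2 / (p_C).
Substituting and setting equal to 1.06 bar gives a polynomial in X; the root in (0,1) is X = 0.618.

X = 0.618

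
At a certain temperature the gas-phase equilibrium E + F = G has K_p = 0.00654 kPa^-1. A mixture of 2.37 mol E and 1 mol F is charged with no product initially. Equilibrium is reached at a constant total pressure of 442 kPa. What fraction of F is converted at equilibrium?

Basis: 1 mol F initially; let X = conversion of F. Extent ξ = X.
At extent ξ: n_E = 2.37 − X; n_F = 1 − X; n_G = X.
Total moles n_T = 3.37 − X.
y_i = n_i/n_T, p_i = y_i·P. K_p = p_G / (p_E p_F).
Substituting and setting equal to 0.00654 kPa^-1 gives a polynomial in X; the root in (0,1) is X = 0.647.

X = 0.647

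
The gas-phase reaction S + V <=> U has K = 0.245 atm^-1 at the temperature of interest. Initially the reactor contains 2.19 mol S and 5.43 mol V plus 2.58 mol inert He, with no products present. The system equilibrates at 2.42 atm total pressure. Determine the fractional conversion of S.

X = 0.231

Let X = conversion of S (basis 2.19 mol S); extent of reaction ξ = 2.19X.
Moles: n_S = 2.19 − 2.19X; n_V = 5.43 − 2.19X; n_U = 2.19X; n_I = 2.58 (inert).
Summing: n_T = 10.2 − 2.19X.
Mole fractions y_i = n_i/n_T; K = p_U / (p_S p_V) with p_i = y_i·P.
Substituting and setting equal to 0.245 atm^-1 gives a polynomial in X; the root in (0,1) is X = 0.231.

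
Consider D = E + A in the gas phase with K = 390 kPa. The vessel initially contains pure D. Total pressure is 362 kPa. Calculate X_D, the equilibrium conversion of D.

X = 0.720

Take 1 mol D as basis and let X be its fractional conversion, so ξ = X.
Species balance: n_D = 1 − X; n_E = X; n_A = X.
Summing: n_T = 1 + X.
Mole fractions y_i = n_i/n_T; K = p_E p_A / (p_D) with p_i = y_i·P.
Substituting and setting equal to 390 kPa gives a polynomial in X; the root in (0,1) is X = 0.720.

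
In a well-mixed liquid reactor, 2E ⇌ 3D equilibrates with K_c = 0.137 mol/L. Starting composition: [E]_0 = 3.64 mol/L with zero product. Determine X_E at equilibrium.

X = 0.194

Let X = conversion of E; extent ξ = 3.64X/2 mol/L.
Concentrations: [E] = 3.64 − 3.64X; [D] = 5.46X.
K_c = [D]^3 / ([E]^2).
Setting equal to 0.137 and solving for X on (0,1) gives X = 0.194.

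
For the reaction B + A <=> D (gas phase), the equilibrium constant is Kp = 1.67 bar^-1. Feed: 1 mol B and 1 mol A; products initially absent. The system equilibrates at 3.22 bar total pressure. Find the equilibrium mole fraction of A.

y_A = 0.284

Let X = conversion of B (basis 1 mol B); extent of reaction ξ = X.
Species balance: n_B = 1 − X; n_A = 1 − X; n_D = X.
Total moles n_T = 2 − X.
With p_i = (n_i/n_T)P, Kp = p_D / (p_B p_A).
Substituting and setting equal to 1.67 bar^-1 gives a polynomial in X; the root in (0,1) is X = 0.604.
Then n_A = 0.396, n_T = 1.4, so y_A = 0.284.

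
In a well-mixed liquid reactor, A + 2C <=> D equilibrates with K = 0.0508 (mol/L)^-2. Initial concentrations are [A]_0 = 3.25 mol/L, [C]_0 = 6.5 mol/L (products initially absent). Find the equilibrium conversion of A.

X = 0.420

Let X = conversion of A; extent ξ = 3.25·X mol/L.
Concentrations: [A] = 3.25 − 3.25X; [C] = 6.5 − 6.5X; [D] = 3.25X.
K = [D] / ([A] [C]^2).
Solving K = 0.0508 for X ∈ (0,1): X = 0.420.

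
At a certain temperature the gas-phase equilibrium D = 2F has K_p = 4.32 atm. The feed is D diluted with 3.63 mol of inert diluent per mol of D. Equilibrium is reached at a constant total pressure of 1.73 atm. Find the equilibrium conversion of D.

X = 0.808

Basis: 1 mol D initially; let X = conversion of D. Extent ξ = X.
Species balance: n_D = 1 − X; n_F = 2X; n_I = 3.63 (inert).
n_T = Σnᵢ = 4.63 + X.
With p_i = (n_i/n_T)P, K_p = p_F^2 / (p_D).
This yields a degree-2 equation in X; solving on (0,1), X = 0.808.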